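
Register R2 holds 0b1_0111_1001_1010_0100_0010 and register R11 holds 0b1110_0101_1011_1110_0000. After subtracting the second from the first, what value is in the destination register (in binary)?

Subtract column by column in base 2:
  0-0 → 0
  1-0 → 1
  0-0 → 0
  0-0 → 0
  0-0 → 0
  0-1 → 1 (borrow)
  1-1-1 → 1 (borrow)
  0-1-1 → 0 (borrow)
  0-1-1 → 0 (borrow)
  1-1-1 → 1 (borrow)
  0-0-1 → 1 (borrow)
  1-1-1 → 1 (borrow)
  1-1-1 → 1 (borrow)
  0-0-1 → 1 (borrow)
  0-1-1 → 0 (borrow)
  1-0-1 → 0
  1-0 → 1
  1-1 → 0
  1-1 → 0
  0-1 → 1 (borrow)
  1-0-1 → 0

0b10010011111001100010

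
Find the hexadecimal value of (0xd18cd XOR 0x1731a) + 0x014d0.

First 0xd18cd XOR 0x1731a = 0xc6bd7.
Add column by column in base 16, right to left:
  7+0 = 7
  d+d = a carry 1
  b+4+1 = 0 carry 1
  6+1+1 = 8
  c+0 = c

0xc80a7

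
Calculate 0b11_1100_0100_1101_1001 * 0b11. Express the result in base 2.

0b10110100111010001011

Multiply each base-2 digit by 3, carrying:
  1×3 = 3 → write 1 carry 1
  0×3+1 = 1 → write 1
  0×3 = 0 → write 0
  1×3 = 3 → write 1 carry 1
  1×3+1 = 4 → write 0 carry 2
  0×3+2 = 2 → write 0 carry 1
  1×3+1 = 4 → write 0 carry 2
  1×3+2 = 5 → write 1 carry 2
  0×3+2 = 2 → write 0 carry 1
  0×3+1 = 1 → write 1
  1×3 = 3 → write 1 carry 1
  0×3+1 = 1 → write 1
  0×3 = 0 → write 0
  0×3 = 0 → write 0
  1×3 = 3 → write 1 carry 1
  1×3+1 = 4 → write 0 carry 2
  1×3+2 = 5 → write 1 carry 2
  1×3+2 = 5 → write 1 carry 2
  remaining carry: 10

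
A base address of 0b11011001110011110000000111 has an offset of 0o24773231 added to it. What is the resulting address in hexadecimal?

0x3BB32A0

0b11011001110011110000000111 = 0x3673C07 in hexadecimal.
0o24773231 = 0x53F699 in hexadecimal.
Add column by column in base 16, right to left:
  7+9 = 0 carry 1
  0+9+1 = A
  C+6 = 2 carry 1
  3+F+1 = 3 carry 1
  7+3+1 = B
  6+5 = B
  3+0 = 3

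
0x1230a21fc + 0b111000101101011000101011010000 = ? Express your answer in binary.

0b101011011101111111010110011001100

0x1230a21fc = 0b100100011000010100010000111111100 in binary.
Add column by column in base 2, right to left:
  0+0 = 0
  0+0 = 0
  1+0 = 1
  1+0 = 1
  1+1 = 0 carry 1
  1+0+1 = 0 carry 1
  1+1+1 = 1 carry 1
  1+1+1 = 1 carry 1
  1+0+1 = 0 carry 1
  0+1+1 = 0 carry 1
  0+0+1 = 1
  0+1 = 1
  0+0 = 0
  1+0 = 1
  0+0 = 0
  0+1 = 1
  0+1 = 1
  1+0 = 1
  0+1 = 1
  1+0 = 1
  0+1 = 1
  0+1 = 1
  0+0 = 0
  0+1 = 1
  1+0 = 1
  1+0 = 1
  0+0 = 0
  0+1 = 1
  0+1 = 1
  1+1 = 0 carry 1
  0+0+1 = 1
  0+0 = 0
  1+0 = 1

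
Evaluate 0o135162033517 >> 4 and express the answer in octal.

0o5647101564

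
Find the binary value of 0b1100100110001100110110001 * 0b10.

Multiply each base-2 digit by 2, carrying:
  1×2 = 2 → write 0 carry 1
  0×2+1 = 1 → write 1
  0×2 = 0 → write 0
  0×2 = 0 → write 0
  1×2 = 2 → write 0 carry 1
  1×2+1 = 3 → write 1 carry 1
  0×2+1 = 1 → write 1
  1×2 = 2 → write 0 carry 1
  1×2+1 = 3 → write 1 carry 1
  0×2+1 = 1 → write 1
  0×2 = 0 → write 0
  1×2 = 2 → write 0 carry 1
  1×2+1 = 3 → write 1 carry 1
  0×2+1 = 1 → write 1
  0×2 = 0 → write 0
  0×2 = 0 → write 0
  1×2 = 2 → write 0 carry 1
  1×2+1 = 3 → write 1 carry 1
  0×2+1 = 1 → write 1
  0×2 = 0 → write 0
  1×2 = 2 → write 0 carry 1
  0×2+1 = 1 → write 1
  0×2 = 0 → write 0
  1×2 = 2 → write 0 carry 1
  1×2+1 = 3 → write 1 carry 1
  remaining carry: 1

0b11001001100011001101100010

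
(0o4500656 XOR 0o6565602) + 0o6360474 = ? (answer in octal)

First 0o4500656 XOR 0o6565602 = 0o2065054.
Add column by column in base 8, right to left:
  4+4 = 0 carry 1
  5+7+1 = 5 carry 1
  0+4+1 = 5
  5+0 = 5
  6+6 = 4 carry 1
  0+3+1 = 4
  2+6 = 0 carry 1
  final carry 1

0o10445550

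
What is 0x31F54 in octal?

Expand each hex digit to 4 bits: 3=0011 1=0001 F=1111 5=0101 4=0100.
Group the bits in threes: 110 001 111 101 010 100 → 617524.

0o617524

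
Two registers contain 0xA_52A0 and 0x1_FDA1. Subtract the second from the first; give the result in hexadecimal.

0x854FF

Subtract column by column in base 16:
  0-1 → F (borrow)
  A-A-1 → F (borrow)
  2-D-1 → 4 (borrow)
  5-F-1 → 5 (borrow)
  A-1-1 → 8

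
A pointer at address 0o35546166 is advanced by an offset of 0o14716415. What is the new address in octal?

Add column by column in base 8, right to left:
  6+5 = 3 carry 1
  6+1+1 = 0 carry 1
  1+4+1 = 6
  6+6 = 4 carry 1
  4+1+1 = 6
  5+7 = 4 carry 1
  5+4+1 = 2 carry 1
  3+1+1 = 5

0o52464603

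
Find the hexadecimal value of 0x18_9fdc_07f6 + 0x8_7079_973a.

0x2110559f30

Add column by column in base 16, right to left:
  6+a = 0 carry 1
  f+3+1 = 3 carry 1
  7+7+1 = f
  0+9 = 9
  c+9 = 5 carry 1
  d+7+1 = 5 carry 1
  f+0+1 = 0 carry 1
  9+7+1 = 1 carry 1
  8+8+1 = 1 carry 1
  1+0+1 = 2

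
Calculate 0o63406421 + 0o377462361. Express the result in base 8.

0o463071002

Add column by column in base 8, right to left:
  1+1 = 2
  2+6 = 0 carry 1
  4+3+1 = 0 carry 1
  6+2+1 = 1 carry 1
  0+6+1 = 7
  4+4 = 0 carry 1
  3+7+1 = 3 carry 1
  6+7+1 = 6 carry 1
  0+3+1 = 4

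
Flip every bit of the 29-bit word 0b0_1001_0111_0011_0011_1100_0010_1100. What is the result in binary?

Invert each bit: 01001011100110011110000101100 → 10110100011001100001111010011.

0b10110100011001100001111010011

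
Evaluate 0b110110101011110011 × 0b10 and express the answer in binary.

0b1101101010111100110

Multiply each base-2 digit by 2, carrying:
  1×2 = 2 → write 0 carry 1
  1×2+1 = 3 → write 1 carry 1
  0×2+1 = 1 → write 1
  0×2 = 0 → write 0
  1×2 = 2 → write 0 carry 1
  1×2+1 = 3 → write 1 carry 1
  1×2+1 = 3 → write 1 carry 1
  1×2+1 = 3 → write 1 carry 1
  0×2+1 = 1 → write 1
  1×2 = 2 → write 0 carry 1
  0×2+1 = 1 → write 1
  1×2 = 2 → write 0 carry 1
  0×2+1 = 1 → write 1
  1×2 = 2 → write 0 carry 1
  1×2+1 = 3 → write 1 carry 1
  0×2+1 = 1 → write 1
  1×2 = 2 → write 0 carry 1
  1×2+1 = 3 → write 1 carry 1
  remaining carry: 1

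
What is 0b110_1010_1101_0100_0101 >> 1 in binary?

Right shift by 1: drop the 1 least-significant bit.

0b110101011010100010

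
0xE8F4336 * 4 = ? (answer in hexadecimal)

0x3A3D0CD8

Multiply each base-16 digit by 4, carrying:
  6×4 = 24 → write 8 carry 1
  3×4+1 = 13 → write D
  3×4 = 12 → write C
  4×4 = 16 → write 0 carry 1
  F×4+1 = 61 → write D carry 3
  8×4+3 = 35 → write 3 carry 2
  E×4+2 = 58 → write A carry 3
  remaining carry: 3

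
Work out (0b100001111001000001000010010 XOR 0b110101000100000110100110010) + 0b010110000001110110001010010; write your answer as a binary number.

0b101010111110111101101110010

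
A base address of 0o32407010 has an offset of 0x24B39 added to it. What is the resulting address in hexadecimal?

0x6C5941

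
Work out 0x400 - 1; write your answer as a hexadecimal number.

0x3FF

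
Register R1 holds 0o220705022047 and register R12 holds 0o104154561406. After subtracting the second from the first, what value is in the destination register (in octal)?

Subtract column by column in base 8:
  7-6 → 1
  4-0 → 4
  0-4 → 4 (borrow)
  2-1-1 → 0
  2-6 → 4 (borrow)
  0-5-1 → 2 (borrow)
  5-4-1 → 0
  0-5 → 3 (borrow)
  7-1-1 → 5
  0-4 → 4 (borrow)
  2-0-1 → 1
  2-1 → 1

0o114530240441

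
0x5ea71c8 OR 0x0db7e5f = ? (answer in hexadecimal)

0x5fb7fdf

OR each hex digit independently (no carries):
  5|0=5, e|d=f, a|b=b, 7|7=7, 1|e=f, c|5=d, 8|f=f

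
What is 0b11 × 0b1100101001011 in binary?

0b100101111100001

Multiply each base-2 digit by 3, carrying:
  1×3 = 3 → write 1 carry 1
  1×3+1 = 4 → write 0 carry 2
  0×3+2 = 2 → write 0 carry 1
  1×3+1 = 4 → write 0 carry 2
  0×3+2 = 2 → write 0 carry 1
  0×3+1 = 1 → write 1
  1×3 = 3 → write 1 carry 1
  0×3+1 = 1 → write 1
  1×3 = 3 → write 1 carry 1
  0×3+1 = 1 → write 1
  0×3 = 0 → write 0
  1×3 = 3 → write 1 carry 1
  1×3+1 = 4 → write 0 carry 2
  remaining carry: 10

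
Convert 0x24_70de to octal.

0o11070336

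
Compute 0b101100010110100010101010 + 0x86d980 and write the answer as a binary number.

0b1001110000100001000101010

0x86d980 = 0b100001101101100110000000 in binary.
Add column by column in base 2, right to left:
  0+0 = 0
  1+0 = 1
  0+0 = 0
  1+0 = 1
  0+0 = 0
  1+0 = 1
  0+0 = 0
  1+1 = 0 carry 1
  0+1+1 = 0 carry 1
  0+0+1 = 1
  0+0 = 0
  1+1 = 0 carry 1
  0+1+1 = 0 carry 1
  1+0+1 = 0 carry 1
  1+1+1 = 1 carry 1
  0+1+1 = 0 carry 1
  1+0+1 = 0 carry 1
  0+1+1 = 0 carry 1
  0+1+1 = 0 carry 1
  0+0+1 = 1
  1+0 = 1
  1+0 = 1
  0+0 = 0
  1+1 = 0 carry 1
  final carry 1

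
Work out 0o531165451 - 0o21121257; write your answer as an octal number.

Subtract column by column in base 8:
  1-7 → 2 (borrow)
  5-5-1 → 7 (borrow)
  4-2-1 → 1
  5-1 → 4
  6-2 → 4
  1-1 → 0
  1-1 → 0
  3-2 → 1
  5-0 → 5

0o510044172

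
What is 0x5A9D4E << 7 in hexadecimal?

0x2D4EA700

7 bits is not a whole number of base-16 digits; in binary: 10110101001110101001110 << 7 = 101101010011101010011100000000.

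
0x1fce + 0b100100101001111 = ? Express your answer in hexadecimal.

0x691d

0b100100101001111 = 0x494f in hexadecimal.
Add column by column in base 16, right to left:
  e+f = d carry 1
  c+4+1 = 1 carry 1
  f+9+1 = 9 carry 1
  1+4+1 = 6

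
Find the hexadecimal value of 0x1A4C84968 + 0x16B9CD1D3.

Add column by column in base 16, right to left:
  8+3 = B
  6+D = 3 carry 1
  9+1+1 = B
  4+D = 1 carry 1
  8+C+1 = 5 carry 1
  C+9+1 = 6 carry 1
  4+B+1 = 0 carry 1
  A+6+1 = 1 carry 1
  1+1+1 = 3

0x310651B3B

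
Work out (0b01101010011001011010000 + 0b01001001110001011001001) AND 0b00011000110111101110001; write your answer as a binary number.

Add column by column in base 2, right to left:
  0+1 = 1
  0+0 = 0
  0+0 = 0
  0+1 = 1
  1+0 = 1
  0+0 = 0
  1+1 = 0 carry 1
  1+1+1 = 1 carry 1
  0+0+1 = 1
  1+1 = 0 carry 1
  0+0+1 = 1
  0+0 = 0
  1+0 = 1
  1+1 = 0 carry 1
  0+1+1 = 0 carry 1
  0+1+1 = 0 carry 1
  1+0+1 = 0 carry 1
  0+0+1 = 1
  1+1 = 0 carry 1
  0+0+1 = 1
  1+0 = 1
  1+1 = 0 carry 1
  final carry 1
Sum = 0b10110100001010110011001; now AND with 0b00011000110111101110001:
  10110100001010110011001
& 00011000110111101110001
= 00010000000010100010001

0b10000000010100010001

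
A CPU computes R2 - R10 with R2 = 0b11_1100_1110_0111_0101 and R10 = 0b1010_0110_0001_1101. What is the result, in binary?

Subtract column by column in base 2:
  1-1 → 0
  0-0 → 0
  1-1 → 0
  0-1 → 1 (borrow)
  1-1-1 → 1 (borrow)
  1-0-1 → 0
  1-0 → 1
  0-0 → 0
  0-0 → 0
  1-1 → 0
  1-1 → 0
  1-0 → 1
  0-0 → 0
  0-1 → 1 (borrow)
  1-0-1 → 0
  1-1 → 0
  1-0 → 1
  1-0 → 1

0b110010100001011000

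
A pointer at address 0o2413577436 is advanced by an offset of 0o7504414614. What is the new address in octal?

Add column by column in base 8, right to left:
  6+4 = 2 carry 1
  3+1+1 = 5
  4+6 = 2 carry 1
  7+4+1 = 4 carry 1
  7+1+1 = 1 carry 1
  5+4+1 = 2 carry 1
  3+4+1 = 0 carry 1
  1+0+1 = 2
  4+5 = 1 carry 1
  2+7+1 = 2 carry 1
  final carry 1

0o12120214252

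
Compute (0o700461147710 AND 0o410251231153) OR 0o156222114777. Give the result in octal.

0o556263115777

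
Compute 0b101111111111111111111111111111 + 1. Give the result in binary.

0b110000000000000000000000000000

The trailing 28 digits are 1 (max in base 2), so adding 1 cascades: they roll to 0 and the next digit up increments.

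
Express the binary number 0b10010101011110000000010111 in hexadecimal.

0x255e017

Group the bits into nibbles: 0010 0101 0101 1110 0000 0001 0111 → 255e017.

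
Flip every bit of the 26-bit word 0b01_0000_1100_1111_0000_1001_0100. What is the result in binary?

Invert each bit: 01000011001111000010010100 → 10111100110000111101101011.

0b10111100110000111101101011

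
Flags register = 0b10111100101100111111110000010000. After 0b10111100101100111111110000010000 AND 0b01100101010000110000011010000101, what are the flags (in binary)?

0b00100100000000110000010000000000

AND bit by bit (1 only where both bits are 1):
  10111100101100111111110000010000
& 01100101010000110000011010000101
= 00100100000000110000010000000000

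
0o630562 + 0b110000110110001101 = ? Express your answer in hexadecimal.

0x63EFF

0o630562 = 0x33172 in hexadecimal.
0b110000110110001101 = 0x30D8D in hexadecimal.
Add column by column in base 16, right to left:
  2+D = F
  7+8 = F
  1+D = E
  3+0 = 3
  3+3 = 6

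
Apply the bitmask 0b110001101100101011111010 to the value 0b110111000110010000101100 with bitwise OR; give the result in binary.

0b110111101110111011111110

OR bit by bit (1 where either bit is 1):
  110111000110010000101100
| 110001101100101011111010
= 110111101110111011111110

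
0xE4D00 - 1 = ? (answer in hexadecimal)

The trailing 2 digits are 0, so subtracting 1 borrows through: they become F and the next digit up decrements.

0xE4CFF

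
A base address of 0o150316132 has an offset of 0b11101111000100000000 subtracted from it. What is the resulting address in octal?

0b11101111000100000000 = 0o3570400 in octal.
Subtract column by column in base 8:
  2-0 → 2
  3-0 → 3
  1-4 → 5 (borrow)
  6-0-1 → 5
  1-7 → 2 (borrow)
  3-5-1 → 5 (borrow)
  0-3-1 → 4 (borrow)
  5-0-1 → 4
  1-0 → 1

0o144525532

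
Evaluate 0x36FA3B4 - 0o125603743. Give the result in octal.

0x36FA3B4 = 0o333721664 in octal.
Subtract column by column in base 8:
  4-3 → 1
  6-4 → 2
  6-7 → 7 (borrow)
  1-3-1 → 5 (borrow)
  2-0-1 → 1
  7-6 → 1
  3-5 → 6 (borrow)
  3-2-1 → 0
  3-1 → 2

0o206115721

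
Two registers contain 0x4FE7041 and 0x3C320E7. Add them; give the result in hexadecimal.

Add column by column in base 16, right to left:
  1+7 = 8
  4+E = 2 carry 1
  0+0+1 = 1
  7+2 = 9
  E+3 = 1 carry 1
  F+C+1 = C carry 1
  4+3+1 = 8

0x8C19128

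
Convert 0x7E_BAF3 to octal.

Expand each hex digit to 4 bits: 7=0111 E=1110 B=1011 A=1010 F=1111 3=0011.
Group the bits in threes: 011 111 101 011 101 011 110 011 → 37535363.

0o37535363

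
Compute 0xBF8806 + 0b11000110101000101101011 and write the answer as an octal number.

0o110554561

0xBF8806 = 0o57704006 in octal.
0b11000110101000101101011 = 0o30650553 in octal.
Add column by column in base 8, right to left:
  6+3 = 1 carry 1
  0+5+1 = 6
  0+5 = 5
  4+0 = 4
  0+5 = 5
  7+6 = 5 carry 1
  7+0+1 = 0 carry 1
  5+3+1 = 1 carry 1
  final carry 1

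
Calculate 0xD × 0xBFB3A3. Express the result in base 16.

0x9BC1F47

Multiply each base-16 digit by 13, carrying:
  3×13 = 39 → write 7 carry 2
  A×13+2 = 132 → write 4 carry 8
  3×13+8 = 47 → write F carry 2
  B×13+2 = 145 → write 1 carry 9
  F×13+9 = 204 → write C carry 12
  B×13+12 = 155 → write B carry 9
  remaining carry: 9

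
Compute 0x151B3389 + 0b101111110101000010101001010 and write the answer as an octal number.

0o3305334323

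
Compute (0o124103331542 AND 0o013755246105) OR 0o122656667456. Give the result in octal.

0o124103331542 AND 0o013755246105 = 0o000101200100.
Then OR with 0o122656667456.

0o122757667556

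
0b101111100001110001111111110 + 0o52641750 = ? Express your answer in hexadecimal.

0x69c27e6

0b101111100001110001111111110 = 0x5f0e3fe in hexadecimal.
0o52641750 = 0xab43e8 in hexadecimal.
Add column by column in base 16, right to left:
  e+8 = 6 carry 1
  f+e+1 = e carry 1
  3+3+1 = 7
  e+4 = 2 carry 1
  0+b+1 = c
  f+a = 9 carry 1
  5+0+1 = 6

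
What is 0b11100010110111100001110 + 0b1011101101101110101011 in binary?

Add column by column in base 2, right to left:
  0+1 = 1
  1+1 = 0 carry 1
  1+0+1 = 0 carry 1
  1+1+1 = 1 carry 1
  0+0+1 = 1
  0+1 = 1
  0+0 = 0
  0+1 = 1
  1+1 = 0 carry 1
  1+1+1 = 1 carry 1
  1+0+1 = 0 carry 1
  1+1+1 = 1 carry 1
  0+1+1 = 0 carry 1
  1+0+1 = 0 carry 1
  1+1+1 = 1 carry 1
  0+1+1 = 0 carry 1
  1+0+1 = 0 carry 1
  0+1+1 = 0 carry 1
  0+1+1 = 0 carry 1
  0+1+1 = 0 carry 1
  1+0+1 = 0 carry 1
  1+1+1 = 1 carry 1
  1+0+1 = 0 carry 1
  final carry 1

0b101000000100101010111001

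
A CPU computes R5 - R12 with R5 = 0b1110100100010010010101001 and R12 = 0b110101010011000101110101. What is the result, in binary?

Subtract column by column in base 2:
  1-1 → 0
  0-0 → 0
  0-1 → 1 (borrow)
  1-0-1 → 0
  0-1 → 1 (borrow)
  1-1-1 → 1 (borrow)
  0-1-1 → 0 (borrow)
  1-0-1 → 0
  0-1 → 1 (borrow)
  0-0-1 → 1 (borrow)
  1-0-1 → 0
  0-0 → 0
  0-1 → 1 (borrow)
  1-1-1 → 1 (borrow)
  0-0-1 → 1 (borrow)
  0-0-1 → 1 (borrow)
  0-1-1 → 0 (borrow)
  1-0-1 → 0
  0-1 → 1 (borrow)
  0-0-1 → 1 (borrow)
  1-1-1 → 1 (borrow)
  0-0-1 → 1 (borrow)
  1-1-1 → 1 (borrow)
  1-1-1 → 1 (borrow)
  1-0-1 → 0

0b111111001111001100110100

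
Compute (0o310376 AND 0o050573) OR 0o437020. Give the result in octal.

0o310376 AND 0o050573 = 0o010172.
Then OR with 0o437020.

0o437172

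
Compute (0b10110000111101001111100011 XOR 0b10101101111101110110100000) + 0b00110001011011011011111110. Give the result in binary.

0b1001110011100010101000001

First 0b10110000111101001111100011 XOR 0b10101101111101110110100000 = 0b00011101000000111001000011.
Add column by column in base 2, right to left:
  1+0 = 1
  1+1 = 0 carry 1
  0+1+1 = 0 carry 1
  0+1+1 = 0 carry 1
  0+1+1 = 0 carry 1
  0+1+1 = 0 carry 1
  1+1+1 = 1 carry 1
  0+1+1 = 0 carry 1
  0+0+1 = 1
  1+1 = 0 carry 1
  1+1+1 = 1 carry 1
  1+0+1 = 0 carry 1
  0+1+1 = 0 carry 1
  0+1+1 = 0 carry 1
  0+0+1 = 1
  0+1 = 1
  0+1 = 1
  0+0 = 0
  1+1 = 0 carry 1
  0+0+1 = 1
  1+0 = 1
  1+0 = 1
  1+1 = 0 carry 1
  0+1+1 = 0 carry 1
  final carry 1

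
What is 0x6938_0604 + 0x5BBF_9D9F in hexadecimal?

0xC4F7A3A3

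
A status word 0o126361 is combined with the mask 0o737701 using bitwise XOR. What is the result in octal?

0o611460

XOR each oct digit independently (no carries):
  1^7=6, 2^3=1, 6^7=1, 3^7=4, 6^0=6, 1^1=0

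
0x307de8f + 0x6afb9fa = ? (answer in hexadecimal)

Add column by column in base 16, right to left:
  f+a = 9 carry 1
  8+f+1 = 8 carry 1
  e+9+1 = 8 carry 1
  d+b+1 = 9 carry 1
  7+f+1 = 7 carry 1
  0+a+1 = b
  3+6 = 9

0x9b79889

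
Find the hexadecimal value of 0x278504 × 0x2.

0x4F0A08

Multiply each base-16 digit by 2, carrying:
  4×2 = 8 → write 8
  0×2 = 0 → write 0
  5×2 = 10 → write A
  8×2 = 16 → write 0 carry 1
  7×2+1 = 15 → write F
  2×2 = 4 → write 4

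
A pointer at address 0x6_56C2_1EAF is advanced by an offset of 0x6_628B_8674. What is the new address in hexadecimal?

0xCB94DA523

Add column by column in base 16, right to left:
  F+4 = 3 carry 1
  A+7+1 = 2 carry 1
  E+6+1 = 5 carry 1
  1+8+1 = A
  2+B = D
  C+8 = 4 carry 1
  6+2+1 = 9
  5+6 = B
  6+6 = C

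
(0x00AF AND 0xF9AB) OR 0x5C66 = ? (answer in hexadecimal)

0x00AF AND 0xF9AB = 0x00AB.
Then OR with 0x5C66.

0x5CEF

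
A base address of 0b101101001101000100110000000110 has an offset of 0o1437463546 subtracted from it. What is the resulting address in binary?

0o1437463546 = 0b1100011111100110011101100110 in binary.
Subtract column by column in base 2:
  0-0 → 0
  1-1 → 0
  1-1 → 0
  0-0 → 0
  0-0 → 0
  0-1 → 1 (borrow)
  0-1-1 → 0 (borrow)
  0-0-1 → 1 (borrow)
  0-1-1 → 0 (borrow)
  0-1-1 → 0 (borrow)
  1-1-1 → 1 (borrow)
  1-0-1 → 0
  0-0 → 0
  0-1 → 1 (borrow)
  1-1-1 → 1 (borrow)
  0-0-1 → 1 (borrow)
  0-0-1 → 1 (borrow)
  0-1-1 → 0 (borrow)
  1-1-1 → 1 (borrow)
  0-1-1 → 0 (borrow)
  1-1-1 → 1 (borrow)
  1-1-1 → 1 (borrow)
  0-1-1 → 0 (borrow)
  0-0-1 → 1 (borrow)
  1-0-1 → 0
  0-0 → 0
  1-1 → 0
  1-1 → 0
  0-0 → 0
  1-0 → 1

0b100000101101011110010010100000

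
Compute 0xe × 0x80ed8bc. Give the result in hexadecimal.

Multiply each base-16 digit by 14, carrying:
  c×14 = 168 → write 8 carry 10
  b×14+10 = 164 → write 4 carry 10
  8×14+10 = 122 → write a carry 7
  d×14+7 = 189 → write d carry 11
  e×14+11 = 207 → write f carry 12
  0×14+12 = 12 → write c
  8×14 = 112 → write 0 carry 7
  remaining carry: 7

0x70cfda48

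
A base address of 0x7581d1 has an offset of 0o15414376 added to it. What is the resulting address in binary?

0b101010111001101011001111

0x7581d1 = 0b11101011000000111010001 in binary.
0o15414376 = 0b1101100001100011111110 in binary.
Add column by column in base 2, right to left:
  1+0 = 1
  0+1 = 1
  0+1 = 1
  0+1 = 1
  1+1 = 0 carry 1
  0+1+1 = 0 carry 1
  1+1+1 = 1 carry 1
  1+1+1 = 1 carry 1
  1+0+1 = 0 carry 1
  0+0+1 = 1
  0+0 = 0
  0+1 = 1
  0+1 = 1
  0+0 = 0
  0+0 = 0
  1+0 = 1
  1+0 = 1
  0+1 = 1
  1+1 = 0 carry 1
  0+0+1 = 1
  1+1 = 0 carry 1
  1+1+1 = 1 carry 1
  1+0+1 = 0 carry 1
  final carry 1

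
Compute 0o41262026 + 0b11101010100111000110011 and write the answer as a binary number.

0o41262026 = 0b100001010110010000010110 in binary.
Add column by column in base 2, right to left:
  0+1 = 1
  1+1 = 0 carry 1
  1+0+1 = 0 carry 1
  0+0+1 = 1
  1+1 = 0 carry 1
  0+1+1 = 0 carry 1
  0+0+1 = 1
  0+0 = 0
  0+0 = 0
  0+1 = 1
  1+1 = 0 carry 1
  0+1+1 = 0 carry 1
  0+0+1 = 1
  1+0 = 1
  1+1 = 0 carry 1
  0+0+1 = 1
  1+1 = 0 carry 1
  0+0+1 = 1
  1+1 = 0 carry 1
  0+0+1 = 1
  0+1 = 1
  0+1 = 1
  0+1 = 1
  1+0 = 1

0b111110101011001001001001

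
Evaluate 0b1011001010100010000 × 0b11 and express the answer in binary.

0b100001011111100110000

Multiply each base-2 digit by 3, carrying:
  0×3 = 0 → write 0
  0×3 = 0 → write 0
  0×3 = 0 → write 0
  0×3 = 0 → write 0
  1×3 = 3 → write 1 carry 1
  0×3+1 = 1 → write 1
  0×3 = 0 → write 0
  0×3 = 0 → write 0
  1×3 = 3 → write 1 carry 1
  0×3+1 = 1 → write 1
  1×3 = 3 → write 1 carry 1
  0×3+1 = 1 → write 1
  1×3 = 3 → write 1 carry 1
  0×3+1 = 1 → write 1
  0×3 = 0 → write 0
  1×3 = 3 → write 1 carry 1
  1×3+1 = 4 → write 0 carry 2
  0×3+2 = 2 → write 0 carry 1
  1×3+1 = 4 → write 0 carry 2
  remaining carry: 10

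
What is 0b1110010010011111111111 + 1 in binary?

0b1110010010100000000000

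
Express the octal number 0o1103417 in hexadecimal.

Each octal digit is 3 bits: 1=001 1=001 0=000 3=011 4=100 1=001 7=111.
Group the bits into nibbles: 0100 1000 0111 0000 1111 → 4870f.

0x4870f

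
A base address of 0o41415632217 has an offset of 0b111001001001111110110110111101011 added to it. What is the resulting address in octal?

0b111001001001111110110110111101011 = 0o71117666753 in octal.
Add column by column in base 8, right to left:
  7+3 = 2 carry 1
  1+5+1 = 7
  2+7 = 1 carry 1
  2+6+1 = 1 carry 1
  3+6+1 = 2 carry 1
  6+6+1 = 5 carry 1
  5+7+1 = 5 carry 1
  1+1+1 = 3
  4+1 = 5
  1+1 = 2
  4+7 = 3 carry 1
  final carry 1

0o132535521172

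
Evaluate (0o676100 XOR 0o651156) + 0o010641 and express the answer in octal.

First 0o676100 XOR 0o651156 = 0o027056.
Add column by column in base 8, right to left:
  6+1 = 7
  5+4 = 1 carry 1
  0+6+1 = 7
  7+0 = 7
  2+1 = 3

0o37717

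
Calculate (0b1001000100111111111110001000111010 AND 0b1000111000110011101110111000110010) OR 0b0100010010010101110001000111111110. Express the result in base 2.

0b1100010010110111111111001111111110

0b1001000100111111111110001000111010 AND 0b1000111000110011101110111000110010 = 0b1000000000110011101110001000110010.
Then OR with 0b0100010010010101110001000111111110.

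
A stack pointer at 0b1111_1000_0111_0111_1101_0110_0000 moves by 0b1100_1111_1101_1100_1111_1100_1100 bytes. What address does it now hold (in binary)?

0b11100100001010100110100101100

Add column by column in base 2, right to left:
  0+0 = 0
  0+0 = 0
  0+1 = 1
  0+1 = 1
  0+0 = 0
  1+0 = 1
  1+1 = 0 carry 1
  0+1+1 = 0 carry 1
  1+1+1 = 1 carry 1
  0+1+1 = 0 carry 1
  1+1+1 = 1 carry 1
  1+1+1 = 1 carry 1
  1+0+1 = 0 carry 1
  1+0+1 = 0 carry 1
  1+1+1 = 1 carry 1
  0+1+1 = 0 carry 1
  1+1+1 = 1 carry 1
  1+0+1 = 0 carry 1
  1+1+1 = 1 carry 1
  0+1+1 = 0 carry 1
  0+1+1 = 0 carry 1
  0+1+1 = 0 carry 1
  0+1+1 = 0 carry 1
  1+1+1 = 1 carry 1
  1+0+1 = 0 carry 1
  1+0+1 = 0 carry 1
  1+1+1 = 1 carry 1
  1+1+1 = 1 carry 1
  final carry 1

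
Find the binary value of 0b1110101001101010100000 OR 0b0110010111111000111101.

0b1110111111111010111101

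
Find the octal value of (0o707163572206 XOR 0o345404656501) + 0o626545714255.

0o1271335241164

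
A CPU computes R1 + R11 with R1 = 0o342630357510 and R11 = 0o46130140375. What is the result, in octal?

Add column by column in base 8, right to left:
  0+5 = 5
  1+7 = 0 carry 1
  5+3+1 = 1 carry 1
  7+0+1 = 0 carry 1
  5+4+1 = 2 carry 1
  3+1+1 = 5
  0+0 = 0
  3+3 = 6
  6+1 = 7
  2+6 = 0 carry 1
  4+4+1 = 1 carry 1
  3+0+1 = 4

0o410760520105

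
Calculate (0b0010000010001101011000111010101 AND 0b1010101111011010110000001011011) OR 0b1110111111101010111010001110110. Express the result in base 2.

0b1110111111101010111010001110111

0b0010000010001101011000111010101 AND 0b1010101111011010110000001011011 = 0b0010000010001000010000001010001.
Then OR with 0b1110111111101010111010001110110.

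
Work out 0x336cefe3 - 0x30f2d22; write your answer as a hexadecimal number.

Subtract column by column in base 16:
  3-2 → 1
  e-2 → c
  f-d → 2
  e-2 → c
  c-f → d (borrow)
  6-0-1 → 5
  3-3 → 0
  3-0 → 3

0x305dc2c1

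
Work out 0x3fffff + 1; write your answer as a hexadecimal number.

0x400000

The trailing 5 digits are F (max in base 16), so adding 1 cascades: they roll to 0 and the next digit up increments.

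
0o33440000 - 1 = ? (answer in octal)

The trailing 4 digits are 0, so subtracting 1 borrows through: they become 7 and the next digit up decrements.

0o33437777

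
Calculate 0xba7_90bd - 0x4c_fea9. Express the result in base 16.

0xb5a9214

Subtract column by column in base 16:
  d-9 → 4
  b-a → 1
  0-e → 2 (borrow)
  9-f-1 → 9 (borrow)
  7-c-1 → a (borrow)
  a-4-1 → 5
  b-0 → b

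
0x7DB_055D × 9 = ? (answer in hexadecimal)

Multiply each base-16 digit by 9, carrying:
  D×9 = 117 → write 5 carry 7
  5×9+7 = 52 → write 4 carry 3
  5×9+3 = 48 → write 0 carry 3
  0×9+3 = 3 → write 3
  B×9 = 99 → write 3 carry 6
  D×9+6 = 123 → write B carry 7
  7×9+7 = 70 → write 6 carry 4
  remaining carry: 4

0x46B33045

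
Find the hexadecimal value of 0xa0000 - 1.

The trailing 4 digits are 0, so subtracting 1 borrows through: they become F and the next digit up decrements.

0x9ffff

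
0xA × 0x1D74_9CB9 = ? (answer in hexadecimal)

0x1268E1F3A

Multiply each base-16 digit by 10, carrying:
  9×10 = 90 → write A carry 5
  B×10+5 = 115 → write 3 carry 7
  C×10+7 = 127 → write F carry 7
  9×10+7 = 97 → write 1 carry 6
  4×10+6 = 46 → write E carry 2
  7×10+2 = 72 → write 8 carry 4
  D×10+4 = 134 → write 6 carry 8
  1×10+8 = 18 → write 2 carry 1
  remaining carry: 1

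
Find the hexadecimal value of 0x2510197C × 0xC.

0x1BCC131D0

Multiply each base-16 digit by 12, carrying:
  C×12 = 144 → write 0 carry 9
  7×12+9 = 93 → write D carry 5
  9×12+5 = 113 → write 1 carry 7
  1×12+7 = 19 → write 3 carry 1
  0×12+1 = 1 → write 1
  1×12 = 12 → write C
  5×12 = 60 → write C carry 3
  2×12+3 = 27 → write B carry 1
  remaining carry: 1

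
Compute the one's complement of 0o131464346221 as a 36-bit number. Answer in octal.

0o646313431556

Each oct digit d becomes 7−d:
  1→6, 3→4, 1→6, 4→3, 6→1, 4→3, 3→4, 4→3, 6→1, 2→5, 2→5, 1→6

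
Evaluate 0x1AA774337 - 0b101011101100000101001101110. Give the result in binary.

0b110100101000000010011100011001001

0x1AA774337 = 0b110101010011101110100001100110111 in binary.
Subtract column by column in base 2:
  1-0 → 1
  1-1 → 0
  1-1 → 0
  0-1 → 1 (borrow)
  1-0-1 → 0
  1-1 → 0
  0-1 → 1 (borrow)
  0-0-1 → 1 (borrow)
  1-0-1 → 0
  1-1 → 0
  0-0 → 0
  0-1 → 1 (borrow)
  0-0-1 → 1 (borrow)
  0-0-1 → 1 (borrow)
  1-0-1 → 0
  0-0 → 0
  1-0 → 1
  1-1 → 0
  1-1 → 0
  0-0 → 0
  1-1 → 0
  1-1 → 0
  1-1 → 0
  0-0 → 0
  0-1 → 1 (borrow)
  1-0-1 → 0
  0-1 → 1 (borrow)
  1-0-1 → 0
  0-0 → 0
  1-0 → 1
  0-0 → 0
  1-0 → 1
  1-0 → 1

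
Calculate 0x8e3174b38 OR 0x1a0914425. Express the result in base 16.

0x9e3974f3d

OR each hex digit independently (no carries):
  8|1=9, e|a=e, 3|0=3, 1|9=9, 7|1=7, 4|4=4, b|4=f, 3|2=3, 8|5=d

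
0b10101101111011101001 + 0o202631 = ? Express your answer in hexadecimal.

0xBE482

0b10101101111011101001 = 0xADEE9 in hexadecimal.
0o202631 = 0x10599 in hexadecimal.
Add column by column in base 16, right to left:
  9+9 = 2 carry 1
  E+9+1 = 8 carry 1
  E+5+1 = 4 carry 1
  D+0+1 = E
  A+1 = B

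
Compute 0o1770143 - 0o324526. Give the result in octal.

0o1443415

Subtract column by column in base 8:
  3-6 → 5 (borrow)
  4-2-1 → 1
  1-5 → 4 (borrow)
  0-4-1 → 3 (borrow)
  7-2-1 → 4
  7-3 → 4
  1-0 → 1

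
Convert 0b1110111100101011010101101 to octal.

Group the bits in threes: 001 110 111 100 101 011 010 101 101 → 167453255.

0o167453255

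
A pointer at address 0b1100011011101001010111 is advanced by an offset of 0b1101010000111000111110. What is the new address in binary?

0b11001101100100010010101

Add column by column in base 2, right to left:
  1+0 = 1
  1+1 = 0 carry 1
  1+1+1 = 1 carry 1
  0+1+1 = 0 carry 1
  1+1+1 = 1 carry 1
  0+1+1 = 0 carry 1
  1+0+1 = 0 carry 1
  0+0+1 = 1
  0+0 = 0
  1+1 = 0 carry 1
  0+1+1 = 0 carry 1
  1+1+1 = 1 carry 1
  1+0+1 = 0 carry 1
  1+0+1 = 0 carry 1
  0+0+1 = 1
  1+0 = 1
  1+1 = 0 carry 1
  0+0+1 = 1
  0+1 = 1
  0+0 = 0
  1+1 = 0 carry 1
  1+1+1 = 1 carry 1
  final carry 1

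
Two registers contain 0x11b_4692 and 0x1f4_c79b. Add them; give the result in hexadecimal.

0x3100e2d

Add column by column in base 16, right to left:
  2+b = d
  9+9 = 2 carry 1
  6+7+1 = e
  4+c = 0 carry 1
  b+4+1 = 0 carry 1
  1+f+1 = 1 carry 1
  1+1+1 = 3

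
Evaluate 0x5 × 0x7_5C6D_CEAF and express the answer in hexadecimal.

Multiply each base-16 digit by 5, carrying:
  F×5 = 75 → write B carry 4
  A×5+4 = 54 → write 6 carry 3
  E×5+3 = 73 → write 9 carry 4
  C×5+4 = 64 → write 0 carry 4
  D×5+4 = 69 → write 5 carry 4
  6×5+4 = 34 → write 2 carry 2
  C×5+2 = 62 → write E carry 3
  5×5+3 = 28 → write C carry 1
  7×5+1 = 36 → write 4 carry 2
  remaining carry: 2

0x24CE25096B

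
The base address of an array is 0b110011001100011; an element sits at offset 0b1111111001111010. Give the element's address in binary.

Add column by column in base 2, right to left:
  1+0 = 1
  1+1 = 0 carry 1
  0+0+1 = 1
  0+1 = 1
  0+1 = 1
  1+1 = 0 carry 1
  1+1+1 = 1 carry 1
  0+0+1 = 1
  0+0 = 0
  1+1 = 0 carry 1
  1+1+1 = 1 carry 1
  0+1+1 = 0 carry 1
  0+1+1 = 0 carry 1
  1+1+1 = 1 carry 1
  1+1+1 = 1 carry 1
  0+1+1 = 0 carry 1
  final carry 1

0b10110010011011101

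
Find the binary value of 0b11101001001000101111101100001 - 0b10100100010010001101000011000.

0b1000100110110100010101001001

Subtract column by column in base 2:
  1-0 → 1
  0-0 → 0
  0-0 → 0
  0-1 → 1 (borrow)
  0-1-1 → 0 (borrow)
  1-0-1 → 0
  1-0 → 1
  0-0 → 0
  1-0 → 1
  1-1 → 0
  1-0 → 1
  1-1 → 0
  1-1 → 0
  0-0 → 0
  1-0 → 1
  0-0 → 0
  0-1 → 1 (borrow)
  0-0-1 → 1 (borrow)
  1-0-1 → 0
  0-1 → 1 (borrow)
  0-0-1 → 1 (borrow)
  1-0-1 → 0
  0-0 → 0
  0-1 → 1 (borrow)
  1-0-1 → 0
  0-0 → 0
  1-1 → 0
  1-0 → 1
  1-1 → 0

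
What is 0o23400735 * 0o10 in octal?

Multiply each base-8 digit by 8, carrying:
  5×8 = 40 → write 0 carry 5
  3×8+5 = 29 → write 5 carry 3
  7×8+3 = 59 → write 3 carry 7
  0×8+7 = 7 → write 7
  0×8 = 0 → write 0
  4×8 = 32 → write 0 carry 4
  3×8+4 = 28 → write 4 carry 3
  2×8+3 = 19 → write 3 carry 2
  remaining carry: 2

0o234007350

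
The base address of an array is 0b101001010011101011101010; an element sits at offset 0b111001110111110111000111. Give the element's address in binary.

0b1100011001011100010110001

Add column by column in base 2, right to left:
  0+1 = 1
  1+1 = 0 carry 1
  0+1+1 = 0 carry 1
  1+0+1 = 0 carry 1
  0+0+1 = 1
  1+0 = 1
  1+1 = 0 carry 1
  1+1+1 = 1 carry 1
  0+1+1 = 0 carry 1
  1+0+1 = 0 carry 1
  0+1+1 = 0 carry 1
  1+1+1 = 1 carry 1
  1+1+1 = 1 carry 1
  1+1+1 = 1 carry 1
  0+1+1 = 0 carry 1
  0+0+1 = 1
  1+1 = 0 carry 1
  0+1+1 = 0 carry 1
  1+1+1 = 1 carry 1
  0+0+1 = 1
  0+0 = 0
  1+1 = 0 carry 1
  0+1+1 = 0 carry 1
  1+1+1 = 1 carry 1
  final carry 1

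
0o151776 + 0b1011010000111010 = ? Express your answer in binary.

0b11000100000111000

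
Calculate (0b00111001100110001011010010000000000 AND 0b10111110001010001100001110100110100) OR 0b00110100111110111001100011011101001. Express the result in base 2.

0b00111001100110001011010010000000000 AND 0b10111110001010001100001110100110100 = 0b00111000000010001000000010000000000.
Then OR with 0b00110100111110111001100011011101001.

0b111100111110111001100011011101001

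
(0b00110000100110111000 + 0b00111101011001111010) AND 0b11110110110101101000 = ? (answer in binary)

Add column by column in base 2, right to left:
  0+0 = 0
  0+1 = 1
  0+0 = 0
  1+1 = 0 carry 1
  1+1+1 = 1 carry 1
  1+1+1 = 1 carry 1
  0+1+1 = 0 carry 1
  1+0+1 = 0 carry 1
  1+0+1 = 0 carry 1
  0+1+1 = 0 carry 1
  0+1+1 = 0 carry 1
  1+0+1 = 0 carry 1
  0+1+1 = 0 carry 1
  0+0+1 = 1
  0+1 = 1
  0+1 = 1
  1+1 = 0 carry 1
  1+1+1 = 1 carry 1
  final carry 1
Sum = 0b1101110000000110010; now AND with 0b11110110110101101000:
  01101110000000110010
& 11110110110101101000
= 01100110000000100000

0b1100110000000100000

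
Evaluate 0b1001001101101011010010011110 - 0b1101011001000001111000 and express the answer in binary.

0b1001000000010010010000100110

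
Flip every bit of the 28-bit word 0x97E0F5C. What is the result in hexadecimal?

0x681F0A3

Each hex digit d becomes F−d:
  9→6, 7→8, E→1, 0→F, F→0, 5→A, C→3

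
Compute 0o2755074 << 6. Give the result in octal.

0o275507400

Shifting left by 6 bits = 2 oct digits: append 2 zeros.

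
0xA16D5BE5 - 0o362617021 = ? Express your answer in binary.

0b10011101101000100011110111010100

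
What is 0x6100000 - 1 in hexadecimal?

0x60FFFFF

The trailing 5 digits are 0, so subtracting 1 borrows through: they become F and the next digit up decrements.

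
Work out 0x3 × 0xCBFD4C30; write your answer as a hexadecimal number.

Multiply each base-16 digit by 3, carrying:
  0×3 = 0 → write 0
  3×3 = 9 → write 9
  C×3 = 36 → write 4 carry 2
  4×3+2 = 14 → write E
  D×3 = 39 → write 7 carry 2
  F×3+2 = 47 → write F carry 2
  B×3+2 = 35 → write 3 carry 2
  C×3+2 = 38 → write 6 carry 2
  remaining carry: 2

0x263F7E490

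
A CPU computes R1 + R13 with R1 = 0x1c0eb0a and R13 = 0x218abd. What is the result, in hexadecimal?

0x1e275c7

Add column by column in base 16, right to left:
  a+d = 7 carry 1
  0+b+1 = c
  b+a = 5 carry 1
  e+8+1 = 7 carry 1
  0+1+1 = 2
  c+2 = e
  1+0 = 1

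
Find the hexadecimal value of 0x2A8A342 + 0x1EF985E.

0x4983BA0

Add column by column in base 16, right to left:
  2+E = 0 carry 1
  4+5+1 = A
  3+8 = B
  A+9 = 3 carry 1
  8+F+1 = 8 carry 1
  A+E+1 = 9 carry 1
  2+1+1 = 4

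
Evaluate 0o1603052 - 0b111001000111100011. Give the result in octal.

0o672107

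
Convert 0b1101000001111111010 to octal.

0o1501772

Group the bits in threes: 001 101 000 001 111 111 010 → 1501772.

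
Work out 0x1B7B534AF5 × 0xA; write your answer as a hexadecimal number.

0x112D140ED92

Multiply each base-16 digit by 10, carrying:
  5×10 = 50 → write 2 carry 3
  F×10+3 = 153 → write 9 carry 9
  A×10+9 = 109 → write D carry 6
  4×10+6 = 46 → write E carry 2
  3×10+2 = 32 → write 0 carry 2
  5×10+2 = 52 → write 4 carry 3
  B×10+3 = 113 → write 1 carry 7
  7×10+7 = 77 → write D carry 4
  B×10+4 = 114 → write 2 carry 7
  1×10+7 = 17 → write 1 carry 1
  remaining carry: 1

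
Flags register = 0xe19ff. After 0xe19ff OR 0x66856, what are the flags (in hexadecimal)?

OR each hex digit independently (no carries):
  e|6=e, 1|6=7, 9|8=9, f|5=f, f|6=f

0xe79ff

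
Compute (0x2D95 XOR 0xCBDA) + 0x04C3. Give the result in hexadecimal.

First 0x2D95 XOR 0xCBDA = 0xE64F.
Add column by column in base 16, right to left:
  F+3 = 2 carry 1
  4+C+1 = 1 carry 1
  6+4+1 = B
  E+0 = E

0xEB12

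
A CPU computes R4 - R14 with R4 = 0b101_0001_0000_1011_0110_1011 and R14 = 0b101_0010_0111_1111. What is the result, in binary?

0b10100001011100011101100

Subtract column by column in base 2:
  1-1 → 0
  1-1 → 0
  0-1 → 1 (borrow)
  1-1-1 → 1 (borrow)
  0-1-1 → 0 (borrow)
  1-1-1 → 1 (borrow)
  1-1-1 → 1 (borrow)
  0-0-1 → 1 (borrow)
  1-0-1 → 0
  1-1 → 0
  0-0 → 0
  1-0 → 1
  0-1 → 1 (borrow)
  0-0-1 → 1 (borrow)
  0-1-1 → 0 (borrow)
  0-0-1 → 1 (borrow)
  1-0-1 → 0
  0-0 → 0
  0-0 → 0
  0-0 → 0
  1-0 → 1
  0-0 → 0
  1-0 → 1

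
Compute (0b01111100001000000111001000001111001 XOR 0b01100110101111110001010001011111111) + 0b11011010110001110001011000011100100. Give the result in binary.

0b11110101011001100111110001101101010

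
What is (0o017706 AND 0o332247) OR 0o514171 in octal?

0o516377

0o017706 AND 0o332247 = 0o012206.
Then OR with 0o514171.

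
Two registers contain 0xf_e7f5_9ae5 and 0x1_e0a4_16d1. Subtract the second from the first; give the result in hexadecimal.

0xe07518414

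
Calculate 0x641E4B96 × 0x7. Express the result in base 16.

Multiply each base-16 digit by 7, carrying:
  6×7 = 42 → write A carry 2
  9×7+2 = 65 → write 1 carry 4
  B×7+4 = 81 → write 1 carry 5
  4×7+5 = 33 → write 1 carry 2
  E×7+2 = 100 → write 4 carry 6
  1×7+6 = 13 → write D
  4×7 = 28 → write C carry 1
  6×7+1 = 43 → write B carry 2
  remaining carry: 2

0x2BCD4111A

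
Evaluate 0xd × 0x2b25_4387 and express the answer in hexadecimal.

Multiply each base-16 digit by 13, carrying:
  7×13 = 91 → write b carry 5
  8×13+5 = 109 → write d carry 6
  3×13+6 = 45 → write d carry 2
  4×13+2 = 54 → write 6 carry 3
  5×13+3 = 68 → write 4 carry 4
  2×13+4 = 30 → write e carry 1
  b×13+1 = 144 → write 0 carry 9
  2×13+9 = 35 → write 3 carry 2
  remaining carry: 2

0x230e46ddb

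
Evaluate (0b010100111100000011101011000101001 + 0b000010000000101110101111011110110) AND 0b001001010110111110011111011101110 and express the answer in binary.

0b10100110010011010000001110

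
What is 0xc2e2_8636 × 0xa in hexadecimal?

0x79cd93e1c

Multiply each base-16 digit by 10, carrying:
  6×10 = 60 → write c carry 3
  3×10+3 = 33 → write 1 carry 2
  6×10+2 = 62 → write e carry 3
  8×10+3 = 83 → write 3 carry 5
  2×10+5 = 25 → write 9 carry 1
  e×10+1 = 141 → write d carry 8
  2×10+8 = 28 → write c carry 1
  c×10+1 = 121 → write 9 carry 7
  remaining carry: 7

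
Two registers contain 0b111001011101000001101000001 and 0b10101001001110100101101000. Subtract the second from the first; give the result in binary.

Subtract column by column in base 2:
  1-0 → 1
  0-0 → 0
  0-0 → 0
  0-1 → 1 (borrow)
  0-0-1 → 1 (borrow)
  0-1-1 → 0 (borrow)
  1-1-1 → 1 (borrow)
  0-0-1 → 1 (borrow)
  1-1-1 → 1 (borrow)
  1-0-1 → 0
  0-0 → 0
  0-1 → 1 (borrow)
  0-0-1 → 1 (borrow)
  0-1-1 → 0 (borrow)
  0-1-1 → 0 (borrow)
  1-1-1 → 1 (borrow)
  0-0-1 → 1 (borrow)
  1-0-1 → 0
  1-1 → 0
  1-0 → 1
  0-0 → 0
  1-1 → 0
  0-0 → 0
  0-1 → 1 (borrow)
  1-0-1 → 0
  1-1 → 0
  1-0 → 1

0b100100010011001100111011001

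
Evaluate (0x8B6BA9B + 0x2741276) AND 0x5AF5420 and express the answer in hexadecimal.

Add column by column in base 16, right to left:
  B+6 = 1 carry 1
  9+7+1 = 1 carry 1
  A+2+1 = D
  B+1 = C
  6+4 = A
  B+7 = 2 carry 1
  8+2+1 = B
Sum = 0xB2ACD11; now AND with 0x5AF5420:
  B&5=1, 2&A=2, A&F=A, C&5=4, D&4=4, 1&2=0, 1&0=0

0x12A4400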